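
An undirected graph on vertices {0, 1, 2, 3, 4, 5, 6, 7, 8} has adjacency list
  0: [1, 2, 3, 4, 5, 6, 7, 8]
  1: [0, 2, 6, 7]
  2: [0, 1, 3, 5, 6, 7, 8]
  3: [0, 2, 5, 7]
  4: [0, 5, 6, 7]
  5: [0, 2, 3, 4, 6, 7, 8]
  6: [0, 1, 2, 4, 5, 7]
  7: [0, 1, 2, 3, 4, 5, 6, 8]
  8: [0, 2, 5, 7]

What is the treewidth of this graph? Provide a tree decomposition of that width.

Treewidth 4.
One such decomposition:
Bags: B1 = {0, 1, 2, 6, 7}  B2 = {0, 2, 5, 6, 7}  B3 = {0, 2, 5, 7, 8}  B4 = {0, 4, 5, 6, 7}  B5 = {0, 2, 3, 5, 7}
Tree: B1–B2, B2–B3, B2–B4, B3–B5

Every bag has size at most 5, so the width is 5 − 1 = 4 and tw(G) ≤ 4. On the other hand G contains the 5-clique {0, 1, 2, 6, 7}. A clique must lie in a single bag of any decomposition, so no decomposition can have width below 4. Therefore the treewidth is 4.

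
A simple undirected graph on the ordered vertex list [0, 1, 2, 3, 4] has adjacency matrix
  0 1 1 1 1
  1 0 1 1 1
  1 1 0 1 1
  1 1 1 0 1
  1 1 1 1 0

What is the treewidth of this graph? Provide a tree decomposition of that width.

A single bag containing all 5 vertices is trivially a valid decomposition of width 4. Conversely, {0, 1, 2, 3, 4} is a clique of size 5, and the vertices of any clique must share a bag in every tree decomposition; so some bag has ≥ 5 vertices and tw(G) ≥ 4. Combining the bounds, tw(G) = 4.

Treewidth 4.
One optimal decomposition is:
Bags: B1 = {0, 1, 2, 3, 4}
Tree: (single bag)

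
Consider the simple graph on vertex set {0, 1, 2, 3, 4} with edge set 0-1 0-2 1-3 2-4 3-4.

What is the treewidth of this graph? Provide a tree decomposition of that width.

Each bag holds 3 vertices, so the decomposition has width 2, which upper-bounds the treewidth. Since 3–4–2–0–1–3 is a cycle in G, G is not acyclic. Forests are exactly the graphs of treewidth ≤ 1, so tw(G) ≥ 2. Combining the bounds, tw(G) = 2.

Treewidth 2.
One such decomposition:
Bags: B1 = {2, 3, 4}  B2 = {0, 2, 3}  B3 = {0, 1, 3}
Tree: B1–B2, B2–B3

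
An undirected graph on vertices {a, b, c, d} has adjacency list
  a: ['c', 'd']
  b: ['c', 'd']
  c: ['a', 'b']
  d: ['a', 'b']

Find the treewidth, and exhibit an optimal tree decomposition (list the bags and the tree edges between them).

Treewidth 2.
One optimal decomposition is:
Bags: B1 = {b, c, d}  B2 = {a, c, d}
Tree: B1–B2

The largest bag has 3 vertices, giving width 2; this decomposition certifies tw(G) ≤ 2. The edges c–b–d–a–c form a cycle, so G is not a tree and its treewidth is at least 2. Therefore the treewidth is 2.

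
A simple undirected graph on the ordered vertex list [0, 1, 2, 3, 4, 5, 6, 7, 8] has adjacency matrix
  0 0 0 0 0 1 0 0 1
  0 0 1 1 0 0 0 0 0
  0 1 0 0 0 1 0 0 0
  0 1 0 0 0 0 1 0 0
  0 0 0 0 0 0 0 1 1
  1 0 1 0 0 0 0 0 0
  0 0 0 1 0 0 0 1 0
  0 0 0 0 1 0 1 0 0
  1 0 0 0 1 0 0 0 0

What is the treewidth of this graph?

A width-2 tree decomposition is:
Bags: B1 = {4, 6, 7}  B2 = {4, 6, 8}  B3 = {0, 6, 8}  B4 = {0, 5, 6}  B5 = {2, 5, 6}  B6 = {1, 2, 6}  B7 = {1, 3, 6}
Tree: B1–B2, B2–B3, B3–B4, B4–B5, B5–B6, B6–B7
The largest bag has 3 vertices, giving width 2; this decomposition certifies tw(G) ≤ 2. The edges 6–7–4–8–0–5–2–1–3–6 form a cycle, so G is not a tree and its treewidth is at least 2. The upper and lower bounds meet at 2, so that is the treewidth.

2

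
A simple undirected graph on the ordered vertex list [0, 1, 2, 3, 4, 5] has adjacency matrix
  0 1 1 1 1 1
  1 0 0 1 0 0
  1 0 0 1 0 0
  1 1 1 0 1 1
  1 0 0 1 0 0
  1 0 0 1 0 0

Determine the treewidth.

A width-2 tree decomposition is:
Bags: B1 = {0, 3, 5}  B2 = {0, 3, 4}  B3 = {0, 1, 3}  B4 = {0, 2, 3}
Tree: B1–B2, B2–B3, B1–B4
Every bag has size at most 3, so the width is 3 − 1 = 2 and tw(G) ≤ 2. On the other hand G contains the 3-clique {0, 1, 3}. A clique must lie in a single bag of any decomposition, so no decomposition can have width below 2. Combining the bounds, tw(G) = 2.

2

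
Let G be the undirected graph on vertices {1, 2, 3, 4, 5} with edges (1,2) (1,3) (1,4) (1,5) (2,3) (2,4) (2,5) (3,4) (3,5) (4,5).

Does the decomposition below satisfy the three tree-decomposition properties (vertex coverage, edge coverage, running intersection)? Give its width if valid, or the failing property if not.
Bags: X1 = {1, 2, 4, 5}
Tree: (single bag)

No — vertex 3 appears in no bag.

A tree decomposition must satisfy three properties: every vertex lies in some bag; for every edge, both endpoints lie together in some bag; and for every vertex, the bags containing it form a connected subtree. Here vertex 3 appears in no bag, so the decomposition is invalid.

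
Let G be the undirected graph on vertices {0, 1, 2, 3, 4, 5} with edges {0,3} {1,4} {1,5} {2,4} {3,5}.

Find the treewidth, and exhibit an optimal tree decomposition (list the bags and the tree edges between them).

Treewidth 1.
Bags: B1 = {0, 3}  B2 = {3, 5}  B3 = {1, 5}  B4 = {1, 4}  B5 = {2, 4}
Tree: B1–B2, B2–B3, B3–B4, B4–B5

Every bag has size at most 2, so the width is 2 − 1 = 1 and tw(G) ≤ 1. Since G has at least one edge (e.g. 0–3), it is not an edgeless graph, so tw(G) ≥ 1. Hence tw(G) = 1 exactly.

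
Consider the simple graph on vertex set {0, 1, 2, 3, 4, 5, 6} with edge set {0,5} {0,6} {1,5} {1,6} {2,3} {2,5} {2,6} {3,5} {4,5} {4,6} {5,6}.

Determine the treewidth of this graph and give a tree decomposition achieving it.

Treewidth 2.
One such decomposition:
Bags: B1 = {0, 5, 6}  B2 = {1, 5, 6}  B3 = {4, 5, 6}  B4 = {2, 5, 6}  B5 = {2, 3, 5}
Tree: B1–B2, B2–B3, B2–B4, B4–B5

The largest bag has 3 vertices, giving width 2; this decomposition certifies tw(G) ≤ 2. For the lower bound, the 3 vertices {2, 3, 5} are pairwise adjacent, and any tree decomposition puts a clique entirely inside one bag — forcing width ≥ 2. The upper and lower bounds meet at 2, so that is the treewidth.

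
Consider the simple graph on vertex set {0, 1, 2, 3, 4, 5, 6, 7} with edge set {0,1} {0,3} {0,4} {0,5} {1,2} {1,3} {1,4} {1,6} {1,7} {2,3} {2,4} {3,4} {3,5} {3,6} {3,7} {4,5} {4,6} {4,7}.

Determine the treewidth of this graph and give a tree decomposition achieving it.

Each bag holds 4 vertices, so the decomposition has width 3, which upper-bounds the treewidth. For the lower bound, the 4 vertices {0, 1, 3, 4} are pairwise adjacent, and any tree decomposition puts a clique entirely inside one bag — forcing width ≥ 3. Combining the bounds, tw(G) = 3.

Treewidth 3.
Bags: B1 = {1, 3, 4, 6}  B2 = {1, 2, 3, 4}  B3 = {0, 1, 3, 4}  B4 = {0, 3, 4, 5}  B5 = {1, 3, 4, 7}
Tree: B1–B2, B1–B3, B3–B4, B1–B5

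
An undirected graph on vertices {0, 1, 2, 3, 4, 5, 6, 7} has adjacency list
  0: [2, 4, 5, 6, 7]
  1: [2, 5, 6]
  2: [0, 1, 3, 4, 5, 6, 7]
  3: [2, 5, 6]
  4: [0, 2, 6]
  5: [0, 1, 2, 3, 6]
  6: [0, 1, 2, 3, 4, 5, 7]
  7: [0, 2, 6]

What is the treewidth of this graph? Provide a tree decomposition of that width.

Treewidth 3.
Bags: B1 = {0, 2, 4, 6}  B2 = {0, 2, 6, 7}  B3 = {0, 2, 5, 6}  B4 = {1, 2, 5, 6}  B5 = {2, 3, 5, 6}
Tree: B1–B2, B1–B3, B3–B4, B4–B5

Every bag has size at most 4, so the width is 4 − 1 = 3 and tw(G) ≤ 3. Conversely, {0, 2, 4, 6} is a clique of size 4, and the vertices of any clique must share a bag in every tree decomposition; so some bag has ≥ 4 vertices and tw(G) ≥ 3. Combining the bounds, tw(G) = 3.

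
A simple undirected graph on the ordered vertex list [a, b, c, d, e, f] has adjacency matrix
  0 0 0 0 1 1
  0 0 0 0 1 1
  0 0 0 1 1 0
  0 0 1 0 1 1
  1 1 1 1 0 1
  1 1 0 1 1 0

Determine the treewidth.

A width-2 tree decomposition is:
Bags: B1 = {a, e, f}  B2 = {d, e, f}  B3 = {b, e, f}  B4 = {c, d, e}
Tree: B1–B2, B1–B3, B2–B4
Every bag has size at most 3, so the width is 3 − 1 = 2 and tw(G) ≤ 2. For the lower bound, the 3 vertices {c, d, e} are pairwise adjacent, and any tree decomposition puts a clique entirely inside one bag — forcing width ≥ 2. Combining the bounds, tw(G) = 2.

2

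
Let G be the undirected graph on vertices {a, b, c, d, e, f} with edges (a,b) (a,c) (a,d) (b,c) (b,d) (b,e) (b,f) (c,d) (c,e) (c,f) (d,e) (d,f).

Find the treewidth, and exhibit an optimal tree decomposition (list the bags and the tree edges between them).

Treewidth 3.
One optimal decomposition is:
Bags: B1 = {b, c, d, e}  B2 = {a, b, c, d}  B3 = {b, c, d, f}
Tree: B1–B2, B1–B3

Every bag has size at most 4, so the width is 4 − 1 = 3 and tw(G) ≤ 3. On the other hand G contains the 4-clique {b, c, d, e}. A clique must lie in a single bag of any decomposition, so no decomposition can have width below 3. Combining the bounds, tw(G) = 3.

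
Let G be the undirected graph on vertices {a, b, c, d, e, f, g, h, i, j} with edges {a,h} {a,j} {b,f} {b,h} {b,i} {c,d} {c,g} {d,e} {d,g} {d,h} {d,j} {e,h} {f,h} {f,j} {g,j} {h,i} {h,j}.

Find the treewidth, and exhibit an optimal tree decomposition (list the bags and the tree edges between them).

Treewidth 2.
One such decomposition:
Bags: B1 = {d, g, j}  B2 = {c, d, g}  B3 = {d, h, j}  B4 = {f, h, j}  B5 = {b, f, h}  B6 = {a, h, j}  B7 = {d, e, h}  B8 = {b, h, i}
Tree: B1–B2, B1–B3, B3–B4, B4–B5, B3–B6, B3–B7, B5–B8

Every bag has size at most 3, so the width is 3 − 1 = 2 and tw(G) ≤ 2. For the lower bound, the 3 vertices {d, g, j} are pairwise adjacent, and any tree decomposition puts a clique entirely inside one bag — forcing width ≥ 2. Therefore the treewidth is 2.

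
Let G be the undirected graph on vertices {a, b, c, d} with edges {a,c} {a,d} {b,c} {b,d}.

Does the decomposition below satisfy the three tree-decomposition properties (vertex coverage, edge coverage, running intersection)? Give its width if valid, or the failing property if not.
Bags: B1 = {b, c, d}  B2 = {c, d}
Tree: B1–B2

A tree decomposition must satisfy three properties: every vertex lies in some bag; for every edge, both endpoints lie together in some bag; and for every vertex, the bags containing it form a connected subtree. Here vertex a appears in no bag, so the decomposition is invalid.

No — vertex a appears in no bag.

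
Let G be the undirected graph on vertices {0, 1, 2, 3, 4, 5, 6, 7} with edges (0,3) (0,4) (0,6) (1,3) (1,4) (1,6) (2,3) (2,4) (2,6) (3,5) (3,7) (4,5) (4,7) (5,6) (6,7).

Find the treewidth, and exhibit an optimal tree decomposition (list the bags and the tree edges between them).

Treewidth 3.
One optimal decomposition is:
Bags: B1 = {1, 3, 4, 6}  B2 = {0, 3, 4, 6}  B3 = {2, 3, 4, 6}  B4 = {3, 4, 5, 6}  B5 = {3, 4, 6, 7}
Tree: B1–B2, B2–B3, B3–B4, B4–B5

Every bag has size at most 4, so the width is 4 − 1 = 3 and tw(G) ≤ 3. For the lower bound: the 4 vertex sets {1,4}, {0,3}, {6}, {2} are disjoint, each induces a connected subgraph, and every pair is joined by at least one edge of G. Contracting each set to a single vertex therefore yields K_{4} as a minor, and since treewidth is minor-monotone, tw(G) ≥ tw(K_{4}) = 3. Hence tw(G) = 3 exactly.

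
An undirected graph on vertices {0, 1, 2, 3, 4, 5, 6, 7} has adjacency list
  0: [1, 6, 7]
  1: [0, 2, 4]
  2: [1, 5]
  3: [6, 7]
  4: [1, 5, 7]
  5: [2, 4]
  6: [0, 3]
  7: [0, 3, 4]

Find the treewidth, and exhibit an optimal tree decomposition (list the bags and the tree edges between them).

Treewidth 2.
One such decomposition:
Bags: B1 = {2, 4, 5}  B2 = {1, 2, 4}  B3 = {1, 4, 7}  B4 = {0, 1, 7}  B5 = {0, 3, 7}  B6 = {0, 3, 6}
Tree: B1–B2, B2–B3, B3–B4, B4–B5, B5–B6

The largest bag has 3 vertices, giving width 2; this decomposition certifies tw(G) ≤ 2. For the lower bound, G contains the cycle 5–2–1–4–5, so G is not a forest; only forests have treewidth ≤ 1, hence tw(G) ≥ 2. Therefore the treewidth is 2.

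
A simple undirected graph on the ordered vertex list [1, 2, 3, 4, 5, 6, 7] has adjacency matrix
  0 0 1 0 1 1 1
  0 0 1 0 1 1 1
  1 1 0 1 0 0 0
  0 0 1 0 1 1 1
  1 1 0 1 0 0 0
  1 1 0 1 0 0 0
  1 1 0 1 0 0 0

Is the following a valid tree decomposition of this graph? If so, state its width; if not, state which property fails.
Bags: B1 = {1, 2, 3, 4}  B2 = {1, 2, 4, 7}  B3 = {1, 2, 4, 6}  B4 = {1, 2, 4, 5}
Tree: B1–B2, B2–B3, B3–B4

Yes; width 3.

Vertex coverage: the bags together contain {1, 2, 3, 4, 5, 6, 7}, the full vertex set. Edge coverage: each edge of G has both endpoints in at least one bag. Running intersection: for every vertex, the bags containing it form a connected subtree. All three properties hold, so this is a valid tree decomposition of width max|bag| − 1 = 3, and hence tw(G) ≤ 3.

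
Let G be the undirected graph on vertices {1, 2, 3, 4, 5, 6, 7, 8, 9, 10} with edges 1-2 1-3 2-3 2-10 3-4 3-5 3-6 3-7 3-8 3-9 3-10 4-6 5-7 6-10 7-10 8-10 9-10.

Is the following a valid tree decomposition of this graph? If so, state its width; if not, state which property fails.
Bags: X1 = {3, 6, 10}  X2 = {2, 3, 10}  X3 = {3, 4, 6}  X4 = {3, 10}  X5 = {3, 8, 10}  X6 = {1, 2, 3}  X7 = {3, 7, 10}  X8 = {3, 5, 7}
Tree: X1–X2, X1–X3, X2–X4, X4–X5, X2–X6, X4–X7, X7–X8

A tree decomposition must satisfy three properties: every vertex lies in some bag; for every edge, both endpoints lie together in some bag; and for every vertex, the bags containing it form a connected subtree. Here vertex 9 appears in no bag, so the decomposition is invalid.

No — vertex 9 appears in no bag.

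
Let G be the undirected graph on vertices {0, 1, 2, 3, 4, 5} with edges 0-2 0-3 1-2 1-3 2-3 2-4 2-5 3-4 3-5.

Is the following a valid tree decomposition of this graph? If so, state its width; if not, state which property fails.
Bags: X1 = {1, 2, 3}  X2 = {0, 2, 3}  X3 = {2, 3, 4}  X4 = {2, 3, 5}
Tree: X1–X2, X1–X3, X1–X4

Checking the three conditions: (i) the bags cover all of {0, 1, 2, 3, 4, 5}; (ii) for each edge, some bag contains both endpoints; (iii) the bags containing any fixed vertex form a subtree. All hold, so the decomposition is valid with width 3 − 1 = 2.

Yes; width 2.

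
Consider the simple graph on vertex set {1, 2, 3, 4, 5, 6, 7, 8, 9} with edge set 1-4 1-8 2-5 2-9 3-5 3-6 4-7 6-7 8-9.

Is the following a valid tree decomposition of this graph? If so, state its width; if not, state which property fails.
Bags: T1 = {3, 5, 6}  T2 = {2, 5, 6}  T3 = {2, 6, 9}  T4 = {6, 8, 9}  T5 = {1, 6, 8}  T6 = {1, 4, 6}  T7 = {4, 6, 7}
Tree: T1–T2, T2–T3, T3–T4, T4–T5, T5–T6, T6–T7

Yes; width 2.

Every vertex of G appears in some bag (union = {1, 2, 3, 4, 5, 6, 7, 8, 9}); every edge is covered by a bag; and for each vertex v the set of bags containing v is connected in the bag tree. The decomposition is therefore valid. The largest bag has 3 vertices, so the width is 2.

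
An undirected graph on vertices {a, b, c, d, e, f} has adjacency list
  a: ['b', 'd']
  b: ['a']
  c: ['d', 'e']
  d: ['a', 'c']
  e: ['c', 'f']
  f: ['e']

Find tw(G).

A width-1 tree decomposition is:
Bags: B1 = {e, f}  B2 = {c, e}  B3 = {c, d}  B4 = {a, d}  B5 = {a, b}
Tree: B1–B2, B2–B3, B3–B4, B4–B5
Each bag holds 2 vertices, so the decomposition has width 1, which upper-bounds the treewidth. G has an edge, so its treewidth is at least 1. Therefore the treewidth is 1.

1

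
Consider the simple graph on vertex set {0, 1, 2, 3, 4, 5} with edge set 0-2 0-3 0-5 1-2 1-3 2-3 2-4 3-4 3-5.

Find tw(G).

A width-2 tree decomposition is:
Bags: B1 = {1, 2, 3}  B2 = {0, 2, 3}  B3 = {0, 3, 5}  B4 = {2, 3, 4}
Tree: B1–B2, B2–B3, B2–B4
Each bag holds 3 vertices, so the decomposition has width 2, which upper-bounds the treewidth. Conversely, {0, 2, 3} is a clique of size 3, and the vertices of any clique must share a bag in every tree decomposition; so some bag has ≥ 3 vertices and tw(G) ≥ 2. Therefore the treewidth is 2.

2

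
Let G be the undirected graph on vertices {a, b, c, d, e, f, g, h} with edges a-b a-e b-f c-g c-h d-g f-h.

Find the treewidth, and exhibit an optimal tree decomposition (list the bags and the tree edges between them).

The largest bag has 2 vertices, giving width 1; this decomposition certifies tw(G) ≤ 1. G has an edge, so its treewidth is at least 1. Combining the bounds, tw(G) = 1.

Treewidth 1.
One such decomposition:
Bags: B1 = {d, g}  B2 = {c, g}  B3 = {c, h}  B4 = {f, h}  B5 = {b, f}  B6 = {a, b}  B7 = {a, e}
Tree: B1–B2, B2–B3, B3–B4, B4–B5, B5–B6, B6–B7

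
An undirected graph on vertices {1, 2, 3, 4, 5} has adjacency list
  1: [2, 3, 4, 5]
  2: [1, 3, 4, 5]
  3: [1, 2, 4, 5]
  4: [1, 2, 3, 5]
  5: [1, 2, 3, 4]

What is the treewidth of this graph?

A width-4 tree decomposition is:
Bags: B1 = {1, 2, 3, 4, 5}
Tree: (single bag)
With just one bag of size 5, the width is 5 − 1 = 4, so tw(G) ≤ 4. For the lower bound, the 5 vertices {1, 2, 3, 4, 5} are pairwise adjacent, and any tree decomposition puts a clique entirely inside one bag — forcing width ≥ 4. Therefore the treewidth is 4.

4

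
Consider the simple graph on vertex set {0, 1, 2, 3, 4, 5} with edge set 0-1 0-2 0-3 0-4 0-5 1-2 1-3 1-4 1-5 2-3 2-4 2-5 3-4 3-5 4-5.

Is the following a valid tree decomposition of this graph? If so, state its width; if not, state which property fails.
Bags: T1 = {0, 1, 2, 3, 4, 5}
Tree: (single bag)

Yes; width 5.

Every vertex of G appears in some bag (union = {0, 1, 2, 3, 4, 5}); every edge is covered by a bag; and for each vertex v the set of bags containing v is connected in the bag tree. The decomposition is therefore valid. The largest bag has 6 vertices, so the width is 5.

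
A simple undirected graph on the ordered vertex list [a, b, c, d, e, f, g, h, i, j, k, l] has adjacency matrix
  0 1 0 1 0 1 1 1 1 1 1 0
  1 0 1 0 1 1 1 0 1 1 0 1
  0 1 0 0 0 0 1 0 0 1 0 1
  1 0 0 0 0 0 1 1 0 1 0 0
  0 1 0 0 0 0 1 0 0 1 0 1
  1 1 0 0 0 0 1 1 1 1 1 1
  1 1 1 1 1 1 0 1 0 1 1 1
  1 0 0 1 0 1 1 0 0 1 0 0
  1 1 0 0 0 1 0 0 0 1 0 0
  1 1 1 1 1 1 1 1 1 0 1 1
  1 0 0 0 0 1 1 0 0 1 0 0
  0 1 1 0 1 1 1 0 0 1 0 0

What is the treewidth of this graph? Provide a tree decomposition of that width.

Treewidth 4.
One such decomposition:
Bags: B1 = {a, f, g, h, j}  B2 = {a, f, g, j, k}  B3 = {a, d, g, h, j}  B4 = {a, b, f, g, j}  B5 = {b, f, g, j, l}  B6 = {b, c, g, j, l}  B7 = {b, e, g, j, l}  B8 = {a, b, f, i, j}
Tree: B1–B2, B1–B3, B1–B4, B4–B5, B5–B6, B6–B7, B4–B8

Every bag has size at most 5, so the width is 5 − 1 = 4 and tw(G) ≤ 4. For the lower bound, the 5 vertices {a, d, g, h, j} are pairwise adjacent, and any tree decomposition puts a clique entirely inside one bag — forcing width ≥ 4. Therefore the treewidth is 4.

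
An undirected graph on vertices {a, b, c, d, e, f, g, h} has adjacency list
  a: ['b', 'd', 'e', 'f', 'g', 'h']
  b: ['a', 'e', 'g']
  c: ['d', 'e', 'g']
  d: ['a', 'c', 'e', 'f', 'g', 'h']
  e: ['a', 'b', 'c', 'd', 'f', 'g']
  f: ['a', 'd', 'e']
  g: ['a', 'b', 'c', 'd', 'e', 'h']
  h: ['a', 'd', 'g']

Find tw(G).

A width-3 tree decomposition is:
Bags: B1 = {a, d, e, g}  B2 = {a, b, e, g}  B3 = {a, d, g, h}  B4 = {c, d, e, g}  B5 = {a, d, e, f}
Tree: B1–B2, B1–B3, B1–B4, B1–B5
Each bag holds 4 vertices, so the decomposition has width 3, which upper-bounds the treewidth. Conversely, {c, d, e, g} is a clique of size 4, and the vertices of any clique must share a bag in every tree decomposition; so some bag has ≥ 4 vertices and tw(G) ≥ 3. Combining the bounds, tw(G) = 3.

3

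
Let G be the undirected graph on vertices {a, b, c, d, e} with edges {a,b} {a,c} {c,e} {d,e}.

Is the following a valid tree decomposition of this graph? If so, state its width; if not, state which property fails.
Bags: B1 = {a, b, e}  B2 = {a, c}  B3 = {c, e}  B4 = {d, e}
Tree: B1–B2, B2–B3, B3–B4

No — bags containing vertex e are not connected in the tree.

A tree decomposition must satisfy three properties: every vertex lies in some bag; for every edge, both endpoints lie together in some bag; and for every vertex, the bags containing it form a connected subtree. Here bags containing vertex e are not connected in the tree, so the decomposition is invalid.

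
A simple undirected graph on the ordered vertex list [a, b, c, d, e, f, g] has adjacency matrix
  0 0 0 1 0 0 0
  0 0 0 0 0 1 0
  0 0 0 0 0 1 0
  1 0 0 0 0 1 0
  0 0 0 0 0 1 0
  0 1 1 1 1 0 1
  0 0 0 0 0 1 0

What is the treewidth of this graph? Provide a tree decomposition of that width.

Treewidth 1.
Bags: B1 = {b, f}  B2 = {d, f}  B3 = {f, g}  B4 = {e, f}  B5 = {a, d}  B6 = {c, f}
Tree: B1–B2, B1–B3, B1–B4, B2–B5, B4–B6

Each bag holds 2 vertices, so the decomposition has width 1, which upper-bounds the treewidth. Any graph with an edge has treewidth ≥ 1, and G has the edge b–f. Hence tw(G) = 1 exactly.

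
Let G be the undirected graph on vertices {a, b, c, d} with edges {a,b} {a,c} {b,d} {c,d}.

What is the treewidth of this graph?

A width-2 tree decomposition is:
Bags: B1 = {a, b, d}  B2 = {a, c, d}
Tree: B1–B2
The largest bag has 3 vertices, giving width 2; this decomposition certifies tw(G) ≤ 2. The edges a–b–d–c–a form a cycle, so G is not a tree and its treewidth is at least 2. Hence tw(G) = 2 exactly.

2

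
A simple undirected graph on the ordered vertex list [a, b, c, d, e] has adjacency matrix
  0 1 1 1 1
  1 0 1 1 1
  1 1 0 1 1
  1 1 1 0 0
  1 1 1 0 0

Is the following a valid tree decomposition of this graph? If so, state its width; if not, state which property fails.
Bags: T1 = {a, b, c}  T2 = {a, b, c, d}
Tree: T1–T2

No — vertex e appears in no bag.

A tree decomposition must satisfy three properties: every vertex lies in some bag; for every edge, both endpoints lie together in some bag; and for every vertex, the bags containing it form a connected subtree. Here vertex e appears in no bag, so the decomposition is invalid.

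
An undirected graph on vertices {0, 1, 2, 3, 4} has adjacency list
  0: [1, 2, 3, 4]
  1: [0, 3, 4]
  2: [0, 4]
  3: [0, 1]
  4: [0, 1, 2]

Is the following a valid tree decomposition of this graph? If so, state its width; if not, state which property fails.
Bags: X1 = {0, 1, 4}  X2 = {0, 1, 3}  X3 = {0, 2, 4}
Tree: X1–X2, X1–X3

Every vertex of G appears in some bag (union = {0, 1, 2, 3, 4}); every edge is covered by a bag; and for each vertex v the set of bags containing v is connected in the bag tree. The decomposition is therefore valid. The largest bag has 3 vertices, so the width is 2.

Yes; width 2.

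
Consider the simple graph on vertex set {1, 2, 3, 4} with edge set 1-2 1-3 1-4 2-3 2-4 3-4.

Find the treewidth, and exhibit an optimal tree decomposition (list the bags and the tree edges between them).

With just one bag of size 4, the width is 4 − 1 = 3, so tw(G) ≤ 3. On the other hand G contains the 4-clique {1, 2, 3, 4}. A clique must lie in a single bag of any decomposition, so no decomposition can have width below 3. Therefore the treewidth is 3.

Treewidth 3.
One such decomposition:
Bags: B1 = {1, 2, 3, 4}
Tree: (single bag)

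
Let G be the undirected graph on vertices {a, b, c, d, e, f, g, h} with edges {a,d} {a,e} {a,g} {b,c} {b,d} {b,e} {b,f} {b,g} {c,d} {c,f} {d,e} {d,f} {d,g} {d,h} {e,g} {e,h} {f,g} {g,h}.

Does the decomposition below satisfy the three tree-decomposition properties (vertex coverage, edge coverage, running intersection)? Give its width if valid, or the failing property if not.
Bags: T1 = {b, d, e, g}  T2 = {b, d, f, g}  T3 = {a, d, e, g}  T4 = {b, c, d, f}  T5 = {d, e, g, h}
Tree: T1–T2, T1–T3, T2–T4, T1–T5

Vertex coverage: the bags together contain {a, b, c, d, e, f, g, h}, the full vertex set. Edge coverage: each edge of G has both endpoints in at least one bag. Running intersection: for every vertex, the bags containing it form a connected subtree. All three properties hold, so this is a valid tree decomposition of width max|bag| − 1 = 3, and hence tw(G) ≤ 3.

Yes; width 3.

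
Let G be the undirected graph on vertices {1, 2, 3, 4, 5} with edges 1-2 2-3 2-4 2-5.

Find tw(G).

1

A width-1 tree decomposition is:
Bags: B1 = {1, 2}  B2 = {2, 5}  B3 = {2, 3}  B4 = {2, 4}
Tree: B1–B2, B2–B3, B1–B4
Every bag has size at most 2, so the width is 2 − 1 = 1 and tw(G) ≤ 1. Since G has at least one edge (e.g. 1–2), it is not an edgeless graph, so tw(G) ≥ 1. Therefore the treewidth is 1.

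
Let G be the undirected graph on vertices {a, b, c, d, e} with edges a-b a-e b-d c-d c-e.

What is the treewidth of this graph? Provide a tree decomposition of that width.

Treewidth 2.
Bags: B1 = {c, d, e}  B2 = {b, d, e}  B3 = {a, b, e}
Tree: B1–B2, B2–B3

Every bag has size at most 3, so the width is 3 − 1 = 2 and tw(G) ≤ 2. For the lower bound, G contains the cycle e–c–d–b–a–e, so G is not a forest; only forests have treewidth ≤ 1, hence tw(G) ≥ 2. The upper and lower bounds meet at 2, so that is the treewidth.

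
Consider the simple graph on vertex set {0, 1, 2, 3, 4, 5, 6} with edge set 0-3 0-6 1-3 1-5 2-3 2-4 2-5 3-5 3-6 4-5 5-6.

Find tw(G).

2

A width-2 tree decomposition is:
Bags: B1 = {3, 5, 6}  B2 = {0, 3, 6}  B3 = {2, 3, 5}  B4 = {2, 4, 5}  B5 = {1, 3, 5}
Tree: B1–B2, B1–B3, B3–B4, B1–B5
The largest bag has 3 vertices, giving width 2; this decomposition certifies tw(G) ≤ 2. Conversely, {0, 3, 6} is a clique of size 3, and the vertices of any clique must share a bag in every tree decomposition; so some bag has ≥ 3 vertices and tw(G) ≥ 2. The upper and lower bounds meet at 2, so that is the treewidth.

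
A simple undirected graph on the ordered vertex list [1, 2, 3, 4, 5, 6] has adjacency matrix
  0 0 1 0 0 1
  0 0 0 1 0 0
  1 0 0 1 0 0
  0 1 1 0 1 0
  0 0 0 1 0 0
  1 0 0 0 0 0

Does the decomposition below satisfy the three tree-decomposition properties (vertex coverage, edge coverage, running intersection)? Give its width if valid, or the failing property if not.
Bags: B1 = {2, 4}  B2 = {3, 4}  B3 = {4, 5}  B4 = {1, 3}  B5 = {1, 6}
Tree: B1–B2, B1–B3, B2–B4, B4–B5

Every vertex of G appears in some bag (union = {1, 2, 3, 4, 5, 6}); every edge is covered by a bag; and for each vertex v the set of bags containing v is connected in the bag tree. The decomposition is therefore valid. The largest bag has 2 vertices, so the width is 1.

Yes; width 1.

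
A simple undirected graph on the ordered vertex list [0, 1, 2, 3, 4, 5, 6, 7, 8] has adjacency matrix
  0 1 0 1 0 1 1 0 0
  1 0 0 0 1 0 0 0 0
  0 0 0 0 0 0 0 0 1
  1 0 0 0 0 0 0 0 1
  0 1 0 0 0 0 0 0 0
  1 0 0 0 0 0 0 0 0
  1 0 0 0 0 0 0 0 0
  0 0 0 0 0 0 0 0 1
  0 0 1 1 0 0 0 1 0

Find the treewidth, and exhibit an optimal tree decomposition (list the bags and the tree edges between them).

Every bag has size at most 2, so the width is 2 − 1 = 1 and tw(G) ≤ 1. G has an edge, so its treewidth is at least 1. Hence tw(G) = 1 exactly.

Treewidth 1.
One such decomposition:
Bags: B1 = {0, 3}  B2 = {0, 6}  B3 = {3, 8}  B4 = {0, 5}  B5 = {0, 1}  B6 = {1, 4}  B7 = {2, 8}  B8 = {7, 8}
Tree: B1–B2, B1–B3, B2–B4, B4–B5, B5–B6, B3–B7, B7–B8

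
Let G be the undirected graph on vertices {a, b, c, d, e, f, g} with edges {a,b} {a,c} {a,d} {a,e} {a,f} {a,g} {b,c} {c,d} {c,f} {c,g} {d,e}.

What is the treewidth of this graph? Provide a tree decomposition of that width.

Treewidth 2.
One optimal decomposition is:
Bags: B1 = {a, c, d}  B2 = {a, d, e}  B3 = {a, c, g}  B4 = {a, b, c}  B5 = {a, c, f}
Tree: B1–B2, B1–B3, B1–B4, B4–B5

Each bag holds 3 vertices, so the decomposition has width 2, which upper-bounds the treewidth. For the lower bound, the 3 vertices {a, d, e} are pairwise adjacent, and any tree decomposition puts a clique entirely inside one bag — forcing width ≥ 2. The upper and lower bounds meet at 2, so that is the treewidth.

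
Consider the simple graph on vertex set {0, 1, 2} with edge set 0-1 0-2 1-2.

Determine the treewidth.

A width-2 tree decomposition is:
Bags: B1 = {0, 1, 2}
Tree: (single bag)
With just one bag of size 3, the width is 3 − 1 = 2, so tw(G) ≤ 2. Conversely, {0, 1, 2} is a clique of size 3, and the vertices of any clique must share a bag in every tree decomposition; so some bag has ≥ 3 vertices and tw(G) ≥ 2. Combining the bounds, tw(G) = 2.

2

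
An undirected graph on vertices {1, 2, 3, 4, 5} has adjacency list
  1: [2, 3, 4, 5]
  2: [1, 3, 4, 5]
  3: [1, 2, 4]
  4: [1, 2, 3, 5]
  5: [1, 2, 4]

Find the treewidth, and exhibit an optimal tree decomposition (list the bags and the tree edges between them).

Treewidth 3.
One such decomposition:
Bags: B1 = {1, 2, 4, 5}  B2 = {1, 2, 3, 4}
Tree: B1–B2

Every bag has size at most 4, so the width is 4 − 1 = 3 and tw(G) ≤ 3. On the other hand G contains the 4-clique {1, 2, 3, 4}. A clique must lie in a single bag of any decomposition, so no decomposition can have width below 3. Combining the bounds, tw(G) = 3.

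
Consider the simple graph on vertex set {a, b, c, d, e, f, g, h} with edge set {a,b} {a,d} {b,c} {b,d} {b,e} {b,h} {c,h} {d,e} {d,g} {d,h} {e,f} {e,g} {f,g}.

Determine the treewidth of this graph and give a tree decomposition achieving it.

Each bag holds 3 vertices, so the decomposition has width 2, which upper-bounds the treewidth. On the other hand G contains the 3-clique {d, e, g}. A clique must lie in a single bag of any decomposition, so no decomposition can have width below 2. Therefore the treewidth is 2.

Treewidth 2.
One such decomposition:
Bags: B1 = {b, d, h}  B2 = {b, d, e}  B3 = {d, e, g}  B4 = {e, f, g}  B5 = {b, c, h}  B6 = {a, b, d}
Tree: B1–B2, B2–B3, B3–B4, B1–B5, B1–B6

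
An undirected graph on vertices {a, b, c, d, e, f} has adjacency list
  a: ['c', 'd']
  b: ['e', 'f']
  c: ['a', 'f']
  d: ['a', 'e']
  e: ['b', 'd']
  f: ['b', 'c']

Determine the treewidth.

A width-2 tree decomposition is:
Bags: B1 = {a, c, d}  B2 = {c, d, f}  B3 = {b, d, f}  B4 = {b, d, e}
Tree: B1–B2, B2–B3, B3–B4
Each bag holds 3 vertices, so the decomposition has width 2, which upper-bounds the treewidth. Since d–a–c–f–b–e–d is a cycle in G, G is not acyclic. Forests are exactly the graphs of treewidth ≤ 1, so tw(G) ≥ 2. Therefore the treewidth is 2.

2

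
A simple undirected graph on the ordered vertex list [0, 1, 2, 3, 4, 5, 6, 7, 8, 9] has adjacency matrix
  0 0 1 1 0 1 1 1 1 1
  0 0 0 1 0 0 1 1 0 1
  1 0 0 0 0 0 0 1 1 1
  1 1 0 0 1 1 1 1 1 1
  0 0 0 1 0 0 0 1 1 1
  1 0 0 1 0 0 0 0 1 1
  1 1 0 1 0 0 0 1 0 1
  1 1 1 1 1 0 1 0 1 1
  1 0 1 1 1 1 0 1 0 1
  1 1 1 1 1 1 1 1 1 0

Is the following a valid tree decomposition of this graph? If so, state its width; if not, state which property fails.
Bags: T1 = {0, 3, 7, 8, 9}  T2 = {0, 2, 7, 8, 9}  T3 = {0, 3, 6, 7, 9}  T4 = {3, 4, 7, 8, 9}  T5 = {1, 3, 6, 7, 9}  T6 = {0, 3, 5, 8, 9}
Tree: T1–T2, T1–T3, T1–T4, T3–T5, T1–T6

Yes; width 4.

Checking the three conditions: (i) the bags cover all of {0, 1, 2, 3, 4, 5, 6, 7, 8, 9}; (ii) for each edge, some bag contains both endpoints; (iii) the bags containing any fixed vertex form a subtree. All hold, so the decomposition is valid with width 5 − 1 = 4.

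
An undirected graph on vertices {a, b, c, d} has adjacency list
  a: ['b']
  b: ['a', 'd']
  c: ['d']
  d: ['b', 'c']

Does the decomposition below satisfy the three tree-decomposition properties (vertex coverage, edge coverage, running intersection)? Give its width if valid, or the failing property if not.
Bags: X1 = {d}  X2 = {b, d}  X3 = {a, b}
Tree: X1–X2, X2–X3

No — vertex c appears in no bag.

A tree decomposition must satisfy three properties: every vertex lies in some bag; for every edge, both endpoints lie together in some bag; and for every vertex, the bags containing it form a connected subtree. Here vertex c appears in no bag, so the decomposition is invalid.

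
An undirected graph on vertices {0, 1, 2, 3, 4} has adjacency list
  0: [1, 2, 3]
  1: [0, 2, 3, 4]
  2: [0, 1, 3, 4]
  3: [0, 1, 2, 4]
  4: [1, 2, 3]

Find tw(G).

A width-3 tree decomposition is:
Bags: B1 = {1, 2, 3, 4}  B2 = {0, 1, 2, 3}
Tree: B1–B2
Each bag holds 4 vertices, so the decomposition has width 3, which upper-bounds the treewidth. On the other hand G contains the 4-clique {0, 1, 2, 3}. A clique must lie in a single bag of any decomposition, so no decomposition can have width below 3. Hence tw(G) = 3 exactly.

3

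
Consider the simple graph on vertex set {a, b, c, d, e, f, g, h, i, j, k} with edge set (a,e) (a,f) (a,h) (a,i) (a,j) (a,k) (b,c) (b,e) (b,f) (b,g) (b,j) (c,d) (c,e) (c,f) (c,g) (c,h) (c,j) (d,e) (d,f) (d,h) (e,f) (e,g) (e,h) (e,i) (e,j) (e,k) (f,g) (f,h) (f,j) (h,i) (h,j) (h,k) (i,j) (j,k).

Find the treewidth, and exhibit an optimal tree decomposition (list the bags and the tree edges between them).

Each bag holds 5 vertices, so the decomposition has width 4, which upper-bounds the treewidth. On the other hand G contains the 5-clique {b, c, e, f, g}. A clique must lie in a single bag of any decomposition, so no decomposition can have width below 4. Combining the bounds, tw(G) = 4.

Treewidth 4.
Bags: B1 = {a, e, f, h, j}  B2 = {c, e, f, h, j}  B3 = {a, e, h, i, j}  B4 = {b, c, e, f, j}  B5 = {b, c, e, f, g}  B6 = {c, d, e, f, h}  B7 = {a, e, h, j, k}
Tree: B1–B2, B1–B3, B2–B4, B4–B5, B2–B6, B1–B7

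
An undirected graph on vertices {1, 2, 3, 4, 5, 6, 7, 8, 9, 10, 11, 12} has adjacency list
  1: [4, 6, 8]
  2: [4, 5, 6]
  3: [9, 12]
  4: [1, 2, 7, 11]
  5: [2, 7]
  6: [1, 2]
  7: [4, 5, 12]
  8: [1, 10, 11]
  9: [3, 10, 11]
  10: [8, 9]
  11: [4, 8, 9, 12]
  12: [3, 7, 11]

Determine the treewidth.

3

A width-3 tree decomposition is:
Bags: B1 = {1, 2, 5, 6}  B2 = {1, 2, 4, 5}  B3 = {1, 4, 5, 7}  B4 = {1, 4, 7, 8}  B5 = {4, 7, 8, 11}  B6 = {7, 8, 11, 12}  B7 = {8, 10, 11, 12}  B8 = {9, 10, 11, 12}  B9 = {3, 9, 10, 12}
Tree: B1–B2, B2–B3, B3–B4, B4–B5, B5–B6, B6–B7, B7–B8, B8–B9
Each bag holds 4 vertices, so the decomposition has width 3, which upper-bounds the treewidth. For the lower bound: the 4 vertex sets {2,5,6}, {1}, {4}, {7,8,11,12} are disjoint, each induces a connected subgraph, and every pair is joined by at least one edge of G. Contracting each set to a single vertex therefore yields K_{4} as a minor, and since treewidth is minor-monotone, tw(G) ≥ tw(K_{4}) = 3. The upper and lower bounds meet at 3, so that is the treewidth.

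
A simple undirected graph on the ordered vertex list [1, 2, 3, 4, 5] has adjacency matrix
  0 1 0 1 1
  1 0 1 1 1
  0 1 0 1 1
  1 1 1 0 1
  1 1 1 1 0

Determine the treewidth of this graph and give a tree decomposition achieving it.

Each bag holds 4 vertices, so the decomposition has width 3, which upper-bounds the treewidth. On the other hand G contains the 4-clique {1, 2, 4, 5}. A clique must lie in a single bag of any decomposition, so no decomposition can have width below 3. The upper and lower bounds meet at 3, so that is the treewidth.

Treewidth 3.
Bags: B1 = {1, 2, 4, 5}  B2 = {2, 3, 4, 5}
Tree: B1–B2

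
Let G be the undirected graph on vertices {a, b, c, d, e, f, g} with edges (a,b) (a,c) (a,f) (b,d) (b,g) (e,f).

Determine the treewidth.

1

A width-1 tree decomposition is:
Bags: B1 = {a, b}  B2 = {a, c}  B3 = {a, f}  B4 = {b, d}  B5 = {e, f}  B6 = {b, g}
Tree: B1–B2, B2–B3, B1–B4, B3–B5, B1–B6
Each bag holds 2 vertices, so the decomposition has width 1, which upper-bounds the treewidth. Since G has at least one edge (e.g. b–a), it is not an edgeless graph, so tw(G) ≥ 1. Combining the bounds, tw(G) = 1.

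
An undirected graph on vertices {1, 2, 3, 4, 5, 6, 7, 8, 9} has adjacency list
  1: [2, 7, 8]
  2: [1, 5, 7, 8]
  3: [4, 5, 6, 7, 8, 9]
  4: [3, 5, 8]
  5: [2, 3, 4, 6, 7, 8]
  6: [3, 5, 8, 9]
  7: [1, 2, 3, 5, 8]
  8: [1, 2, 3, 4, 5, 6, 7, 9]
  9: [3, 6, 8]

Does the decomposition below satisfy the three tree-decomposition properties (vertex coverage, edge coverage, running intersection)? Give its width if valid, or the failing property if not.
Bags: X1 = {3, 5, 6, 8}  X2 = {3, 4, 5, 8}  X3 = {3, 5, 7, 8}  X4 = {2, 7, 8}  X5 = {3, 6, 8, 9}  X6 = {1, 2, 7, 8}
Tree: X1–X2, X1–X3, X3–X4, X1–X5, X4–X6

A tree decomposition must satisfy three properties: every vertex lies in some bag; for every edge, both endpoints lie together in some bag; and for every vertex, the bags containing it form a connected subtree. Here edge (5,2) lies in no bag, so the decomposition is invalid.

No — edge (5,2) lies in no bag.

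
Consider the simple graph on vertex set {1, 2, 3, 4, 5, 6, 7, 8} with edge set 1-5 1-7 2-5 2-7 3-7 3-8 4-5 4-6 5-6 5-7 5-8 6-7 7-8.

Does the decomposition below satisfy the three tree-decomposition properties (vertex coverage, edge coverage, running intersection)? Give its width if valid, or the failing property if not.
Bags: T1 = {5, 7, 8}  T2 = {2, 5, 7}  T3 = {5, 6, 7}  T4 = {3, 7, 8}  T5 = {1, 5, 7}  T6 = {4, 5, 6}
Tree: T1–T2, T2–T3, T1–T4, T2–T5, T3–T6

Yes; width 2.

Checking the three conditions: (i) the bags cover all of {1, 2, 3, 4, 5, 6, 7, 8}; (ii) for each edge, some bag contains both endpoints; (iii) the bags containing any fixed vertex form a subtree. All hold, so the decomposition is valid with width 3 − 1 = 2.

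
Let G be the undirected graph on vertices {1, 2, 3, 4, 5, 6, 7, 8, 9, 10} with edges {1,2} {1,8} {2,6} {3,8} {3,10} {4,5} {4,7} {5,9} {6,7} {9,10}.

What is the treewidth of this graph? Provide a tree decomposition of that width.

Treewidth 2.
One such decomposition:
Bags: B1 = {1, 2, 6}  B2 = {1, 6, 7}  B3 = {1, 4, 7}  B4 = {1, 4, 5}  B5 = {1, 5, 9}  B6 = {1, 9, 10}  B7 = {1, 3, 10}  B8 = {1, 3, 8}
Tree: B1–B2, B2–B3, B3–B4, B4–B5, B5–B6, B6–B7, B7–B8

Every bag has size at most 3, so the width is 3 − 1 = 2 and tw(G) ≤ 2. The edges 1–2–6–7–4–5–9–10–3–8–1 form a cycle, so G is not a tree and its treewidth is at least 2. Hence tw(G) = 2 exactly.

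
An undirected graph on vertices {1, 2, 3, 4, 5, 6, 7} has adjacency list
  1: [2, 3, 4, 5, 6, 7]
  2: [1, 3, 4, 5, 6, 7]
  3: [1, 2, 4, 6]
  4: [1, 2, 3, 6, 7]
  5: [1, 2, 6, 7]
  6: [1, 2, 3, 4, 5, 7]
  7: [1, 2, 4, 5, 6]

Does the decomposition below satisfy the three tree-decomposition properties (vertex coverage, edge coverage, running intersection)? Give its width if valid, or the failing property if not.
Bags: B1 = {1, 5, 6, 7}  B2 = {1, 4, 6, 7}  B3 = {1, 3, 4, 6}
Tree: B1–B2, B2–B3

No — vertex 2 appears in no bag.

A tree decomposition must satisfy three properties: every vertex lies in some bag; for every edge, both endpoints lie together in some bag; and for every vertex, the bags containing it form a connected subtree. Here vertex 2 appears in no bag, so the decomposition is invalid.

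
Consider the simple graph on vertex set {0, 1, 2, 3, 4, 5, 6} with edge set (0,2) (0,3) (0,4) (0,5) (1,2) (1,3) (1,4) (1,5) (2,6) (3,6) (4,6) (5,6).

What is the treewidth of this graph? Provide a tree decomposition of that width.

The largest bag has 4 vertices, giving width 3; this decomposition certifies tw(G) ≤ 3. For the lower bound: the 4 vertex sets {3,6}, {1,4}, {0}, {5} are disjoint, each induces a connected subgraph, and every pair is joined by at least one edge of G. Contracting each set to a single vertex therefore yields K_{4} as a minor, and since treewidth is minor-monotone, tw(G) ≥ tw(K_{4}) = 3. Hence tw(G) = 3 exactly.

Treewidth 3.
One such decomposition:
Bags: B1 = {0, 1, 3, 6}  B2 = {0, 1, 4, 6}  B3 = {0, 1, 5, 6}  B4 = {0, 1, 2, 6}
Tree: B1–B2, B2–B3, B3–B4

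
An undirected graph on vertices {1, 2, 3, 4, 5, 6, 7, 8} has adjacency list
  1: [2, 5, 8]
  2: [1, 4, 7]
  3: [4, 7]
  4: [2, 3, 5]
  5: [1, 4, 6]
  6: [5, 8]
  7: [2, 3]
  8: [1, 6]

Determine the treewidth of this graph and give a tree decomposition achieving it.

Treewidth 2.
One optimal decomposition is:
Bags: B1 = {1, 6, 8}  B2 = {1, 5, 6}  B3 = {1, 2, 5}  B4 = {2, 4, 5}  B5 = {2, 4, 7}  B6 = {3, 4, 7}
Tree: B1–B2, B2–B3, B3–B4, B4–B5, B5–B6

Every bag has size at most 3, so the width is 3 − 1 = 2 and tw(G) ≤ 2. For the lower bound, G contains the cycle 8–6–5–1–8, so G is not a forest; only forests have treewidth ≤ 1, hence tw(G) ≥ 2. Therefore the treewidth is 2.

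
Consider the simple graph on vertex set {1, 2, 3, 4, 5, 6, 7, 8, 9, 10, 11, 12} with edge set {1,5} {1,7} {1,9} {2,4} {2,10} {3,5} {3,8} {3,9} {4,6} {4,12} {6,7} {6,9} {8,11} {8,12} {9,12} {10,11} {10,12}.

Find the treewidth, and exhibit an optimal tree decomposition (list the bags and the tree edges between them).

Treewidth 3.
Bags: B1 = {1, 5, 6, 7}  B2 = {1, 5, 6, 9}  B3 = {3, 5, 6, 9}  B4 = {3, 4, 6, 9}  B5 = {3, 4, 9, 12}  B6 = {3, 4, 8, 12}  B7 = {2, 4, 8, 12}  B8 = {2, 8, 10, 12}  B9 = {2, 8, 10, 11}
Tree: B1–B2, B2–B3, B3–B4, B4–B5, B5–B6, B6–B7, B7–B8, B8–B9

Each bag holds 4 vertices, so the decomposition has width 3, which upper-bounds the treewidth. For the lower bound: the 4 vertex sets {1,5,7}, {6}, {9}, {3,4,8,12} are disjoint, each induces a connected subgraph, and every pair is joined by at least one edge of G. Contracting each set to a single vertex therefore yields K_{4} as a minor, and since treewidth is minor-monotone, tw(G) ≥ tw(K_{4}) = 3. Combining the bounds, tw(G) = 3.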